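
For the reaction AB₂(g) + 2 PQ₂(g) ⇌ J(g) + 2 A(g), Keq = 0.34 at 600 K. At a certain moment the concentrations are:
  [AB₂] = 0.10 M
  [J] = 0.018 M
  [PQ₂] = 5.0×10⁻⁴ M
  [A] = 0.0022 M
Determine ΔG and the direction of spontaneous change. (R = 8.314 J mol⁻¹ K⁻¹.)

ΔG = 11.6 kJ/mol; the forward reaction is non-spontaneous

Q = [J]·[A]² / ([AB₂]·[PQ₂]²) = (0.018)·(0.0022)² / ((0.10)·(5.0×10⁻⁴)²) = 3.48
ΔG = RT ln(Q/Keq) = (8.314 J mol⁻¹ K⁻¹)(600 K) × ln(3.48/0.34)
   = (4.988 kJ/mol)(2.326) = 11.6 kJ/mol
ΔG > 0, so the forward reaction is non-spontaneous (proceeds in reverse).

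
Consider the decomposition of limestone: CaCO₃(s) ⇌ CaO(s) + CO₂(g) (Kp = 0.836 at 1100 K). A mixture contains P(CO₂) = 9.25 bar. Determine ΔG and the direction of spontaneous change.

(CaCO₃, CaO are pure solids — omitted from Qp.)
Qp = P(CO₂) = 9.25
ΔG = RT ln(Qp/Kp) = (8.314 J mol⁻¹ K⁻¹)(1100 K) × ln(9.25/0.836)
   = (9.145 kJ/mol)(2.404) = 22.0 kJ/mol
ΔG > 0, so the forward reaction is non-spontaneous (proceeds in reverse).

ΔG = 22.0 kJ/mol; the forward reaction is non-spontaneous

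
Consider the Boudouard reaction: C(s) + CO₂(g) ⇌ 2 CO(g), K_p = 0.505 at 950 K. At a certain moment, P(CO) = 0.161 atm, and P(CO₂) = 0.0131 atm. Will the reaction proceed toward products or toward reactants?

in the reverse direction

(C is a pure solid — omitted from Q_p.)
Q_p = P(CO)² / P(CO₂) = (0.161)² / (0.0131) = 1.98
Q_p = 1.98 > K_p = 0.505, so the reverse reaction proceeds.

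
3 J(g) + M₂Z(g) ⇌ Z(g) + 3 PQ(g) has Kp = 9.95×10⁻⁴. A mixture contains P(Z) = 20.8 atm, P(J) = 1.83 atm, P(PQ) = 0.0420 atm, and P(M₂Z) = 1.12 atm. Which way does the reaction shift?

Qp = P(Z)·P(PQ)³ / (P(J)³·P(M₂Z)) = (20.8)·(0.0420)³ / ((1.83)³·(1.12)) = 2.25×10⁻⁴
Qp = 2.25×10⁻⁴ < Kp = 9.95×10⁻⁴, so the forward reaction proceeds.

in the forward direction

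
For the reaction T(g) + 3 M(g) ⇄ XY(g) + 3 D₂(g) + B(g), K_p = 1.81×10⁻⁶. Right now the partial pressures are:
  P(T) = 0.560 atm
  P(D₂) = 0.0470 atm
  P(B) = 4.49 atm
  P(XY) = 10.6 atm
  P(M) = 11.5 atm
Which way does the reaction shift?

Q_p = P(XY)·P(D₂)³·P(B) / (P(T)·P(M)³) = (10.6)·(0.0470)³·(4.49) / ((0.560)·(11.5)³) = 5.80×10⁻⁶
Q_p = 5.80×10⁻⁶ > K_p = 1.81×10⁻⁶, so the reverse reaction proceeds.

toward reactants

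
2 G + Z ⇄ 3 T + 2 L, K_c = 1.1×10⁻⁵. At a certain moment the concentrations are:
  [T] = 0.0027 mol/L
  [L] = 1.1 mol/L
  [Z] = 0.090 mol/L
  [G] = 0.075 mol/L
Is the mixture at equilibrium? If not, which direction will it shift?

Q_c = [T]³·[L]² / ([G]²·[Z]) = (0.0027)³·(1.1)² / ((0.075)²·(0.090)) = 4.7×10⁻⁵
Q_c = 4.7×10⁻⁵ > K_c = 1.1×10⁻⁵: net reverse reaction.

no; Q > K, reaction proceeds in reverse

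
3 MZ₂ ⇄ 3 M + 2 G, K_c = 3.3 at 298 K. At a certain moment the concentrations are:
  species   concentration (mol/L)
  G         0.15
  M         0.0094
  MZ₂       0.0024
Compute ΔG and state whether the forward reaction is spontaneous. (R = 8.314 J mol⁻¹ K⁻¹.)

Q_c = [M]³·[G]² / [MZ₂]³ = (0.0094)³·(0.15)² / (0.0024)³ = 1.35
ΔG = RT ln(Q_c/K_c) = (8.314 J mol⁻¹ K⁻¹)(298 K) × ln(1.35/3.3)
   = (2.478 kJ/mol)(-0.8938) = -2.21 kJ/mol
ΔG < 0, so the forward reaction is spontaneous (proceeds forward).

ΔG = -2.21 kJ/mol; the forward reaction is spontaneous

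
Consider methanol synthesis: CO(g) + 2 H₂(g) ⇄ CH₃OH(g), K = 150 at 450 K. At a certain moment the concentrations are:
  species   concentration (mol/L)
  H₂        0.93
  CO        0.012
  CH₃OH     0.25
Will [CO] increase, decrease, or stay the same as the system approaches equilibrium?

decrease

Q = [CH₃OH] / ([CO]·[H₂]²) = (0.25) / ((0.012)·(0.93)²) = 24
Q = 24 < K = 150: net forward reaction.
CO is a reactant, so it decreases.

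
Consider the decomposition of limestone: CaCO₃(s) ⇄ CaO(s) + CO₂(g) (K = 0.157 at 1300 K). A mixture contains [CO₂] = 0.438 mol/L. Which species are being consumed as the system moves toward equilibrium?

CaO, CO₂ (products)

(CaCO₃, CaO are pure solids — omitted from Q.)
Q = [CO₂] = 0.438
Q = 0.438 > K = 0.157: net reverse reaction.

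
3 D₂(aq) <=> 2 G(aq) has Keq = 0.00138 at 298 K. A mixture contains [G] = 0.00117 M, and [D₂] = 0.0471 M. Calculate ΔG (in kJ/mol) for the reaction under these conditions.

ΔG = 5.58 kJ/mol

Q = [G]² / [D₂]³ = (0.00117)² / (0.0471)³ = 0.0131
ΔG = RT ln(Q/Keq) = (8.314 J mol⁻¹ K⁻¹)(298 K) × ln(0.0131/0.00138)
   = (2.478 kJ/mol)(2.251) = 5.58 kJ/mol
ΔG > 0, so the forward reaction is non-spontaneous (proceeds in reverse).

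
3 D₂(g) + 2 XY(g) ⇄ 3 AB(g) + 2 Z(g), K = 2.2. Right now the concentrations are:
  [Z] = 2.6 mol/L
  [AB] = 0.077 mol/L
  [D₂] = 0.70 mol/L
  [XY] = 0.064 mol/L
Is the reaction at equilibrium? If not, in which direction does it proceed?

Q = [AB]³·[Z]² / ([D₂]³·[XY]²) = (0.077)³·(2.6)² / ((0.70)³·(0.064)²) = 2.2
Q = 2.2 = K, so the system is already at equilibrium.

neither direction; the system is at equilibrium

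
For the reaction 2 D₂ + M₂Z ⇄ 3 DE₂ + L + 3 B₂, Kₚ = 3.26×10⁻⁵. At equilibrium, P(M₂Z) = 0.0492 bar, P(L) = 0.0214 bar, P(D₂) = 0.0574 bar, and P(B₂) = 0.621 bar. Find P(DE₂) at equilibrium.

At equilibrium, Kₚ = P(DE₂)³·P(L)·P(B₂)³ / (P(D₂)²·P(M₂Z)) = 3.26×10⁻⁵.
(P(DE₂))³·(0.0214)·(0.621)³ / ((0.0574)²·(0.0492)) = 3.26×10⁻⁵
P(DE₂)³ = 1.03×10⁻⁶ ⇒ P(DE₂) = 0.0101 bar

P(DE₂) = 0.0101 bar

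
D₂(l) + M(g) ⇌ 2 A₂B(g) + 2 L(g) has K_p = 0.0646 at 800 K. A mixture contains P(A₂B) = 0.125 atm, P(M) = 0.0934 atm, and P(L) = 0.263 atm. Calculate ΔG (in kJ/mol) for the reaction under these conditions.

(D₂ is a pure liquid — omitted from Q_p.)
Q_p = P(A₂B)²·P(L)² / P(M) = (0.125)²·(0.263)² / (0.0934) = 0.0116
ΔG = RT ln(Q_p/K_p) = (8.314 J mol⁻¹ K⁻¹)(800 K) × ln(0.0116/0.0646)
   = (6.651 kJ/mol)(-1.717) = -11.4 kJ/mol
ΔG < 0, so the forward reaction is spontaneous (proceeds forward).

ΔG = -11.4 kJ/mol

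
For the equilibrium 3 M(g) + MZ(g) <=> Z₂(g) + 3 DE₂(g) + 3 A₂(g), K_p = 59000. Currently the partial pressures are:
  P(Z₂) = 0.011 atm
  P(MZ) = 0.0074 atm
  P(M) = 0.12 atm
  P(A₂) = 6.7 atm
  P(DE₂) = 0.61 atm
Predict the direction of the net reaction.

no net change (already at equilibrium)

Q_p = P(Z₂)·P(DE₂)³·P(A₂)³ / (P(M)³·P(MZ)) = (0.011)·(0.61)³·(6.7)³ / ((0.12)³·(0.0074)) = 59000
Q_p = 59000 = K_p, so the system is already at equilibrium.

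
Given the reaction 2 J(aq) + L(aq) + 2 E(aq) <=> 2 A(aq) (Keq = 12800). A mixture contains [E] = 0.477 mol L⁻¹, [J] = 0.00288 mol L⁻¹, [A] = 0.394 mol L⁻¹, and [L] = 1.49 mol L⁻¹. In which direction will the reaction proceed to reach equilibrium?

toward reactants

Q = [A]² / ([J]²·[L]·[E]²) = (0.394)² / ((0.00288)²·(1.49)·(0.477)²) = 55200
Q = 55200 > Keq = 12800, so the reverse reaction proceeds.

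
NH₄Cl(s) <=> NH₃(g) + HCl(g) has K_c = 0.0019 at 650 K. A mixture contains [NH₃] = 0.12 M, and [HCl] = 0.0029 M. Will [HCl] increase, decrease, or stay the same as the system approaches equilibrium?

(NH₄Cl is a pure solid — omitted from Q_c.)
Q_c = [NH₃]·[HCl] = (0.12)·(0.0029) = 3.5×10⁻⁴
Q_c = 3.5×10⁻⁴ < K_c = 0.0019: net forward reaction.
HCl is a product, so it increases.

increase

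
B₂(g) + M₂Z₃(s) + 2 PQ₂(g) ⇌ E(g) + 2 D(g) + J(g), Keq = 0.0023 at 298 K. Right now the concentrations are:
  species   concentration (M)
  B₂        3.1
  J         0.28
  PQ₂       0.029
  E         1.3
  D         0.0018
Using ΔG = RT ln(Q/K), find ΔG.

ΔG = -4.03 kJ/mol

(M₂Z₃ is a pure solid — omitted from Q.)
Q = [E]·[D]²·[J] / ([B₂]·[PQ₂]²) = (1.3)·(0.0018)²·(0.28) / ((3.1)·(0.029)²) = 4.52×10⁻⁴
ΔG = RT ln(Q/Keq) = (8.314 J mol⁻¹ K⁻¹)(298 K) × ln(4.52×10⁻⁴/0.0023)
   = (2.478 kJ/mol)(-1.627) = -4.03 kJ/mol
ΔG < 0, so the forward reaction is spontaneous (proceeds forward).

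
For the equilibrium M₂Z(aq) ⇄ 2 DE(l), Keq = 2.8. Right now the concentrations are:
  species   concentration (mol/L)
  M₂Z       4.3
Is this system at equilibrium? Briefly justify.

no; Q < K, reaction proceeds forward

(DE is a pure liquid — omitted from Q.)
Q = 1 / [M₂Z] = 1 / (4.3) = 0.23
Q = 0.23 < Keq = 2.8: net forward reaction.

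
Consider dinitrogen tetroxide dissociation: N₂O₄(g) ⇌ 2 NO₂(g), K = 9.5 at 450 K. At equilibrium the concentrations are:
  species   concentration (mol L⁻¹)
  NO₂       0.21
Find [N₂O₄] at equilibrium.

[N₂O₄] = 0.0046 mol L⁻¹

At equilibrium, K = [NO₂]² / [N₂O₄] = 9.5.
(0.21)² / ([N₂O₄]) = 9.5
[N₂O₄] = 0.00464 = 0.0046 mol L⁻¹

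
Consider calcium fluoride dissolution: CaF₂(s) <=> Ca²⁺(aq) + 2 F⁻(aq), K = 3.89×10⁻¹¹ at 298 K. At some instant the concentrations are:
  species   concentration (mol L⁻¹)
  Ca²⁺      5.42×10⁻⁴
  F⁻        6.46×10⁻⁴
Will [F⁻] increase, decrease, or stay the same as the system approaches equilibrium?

decrease

(CaF₂ is a pure solid — omitted from Q.)
Q = [Ca²⁺]·[F⁻]² = (5.42×10⁻⁴)·(6.46×10⁻⁴)² = 2.26×10⁻¹⁰
Q = 2.26×10⁻¹⁰ > K = 3.89×10⁻¹¹: net reverse reaction.
F⁻ is a product, so it decreases.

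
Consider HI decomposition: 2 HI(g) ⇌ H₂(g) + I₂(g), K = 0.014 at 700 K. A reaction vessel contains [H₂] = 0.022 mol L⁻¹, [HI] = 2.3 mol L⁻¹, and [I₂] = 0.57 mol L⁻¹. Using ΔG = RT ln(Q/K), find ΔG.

Q = [H₂]·[I₂] / [HI]² = (0.022)·(0.57) / (2.3)² = 0.00237
ΔG = RT ln(Q/K) = (8.314 J mol⁻¹ K⁻¹)(700 K) × ln(0.00237/0.014)
   = (5.820 kJ/mol)(-1.776) = -10.3 kJ/mol
ΔG < 0, so the forward reaction is spontaneous (proceeds forward).

ΔG = -10.3 kJ/mol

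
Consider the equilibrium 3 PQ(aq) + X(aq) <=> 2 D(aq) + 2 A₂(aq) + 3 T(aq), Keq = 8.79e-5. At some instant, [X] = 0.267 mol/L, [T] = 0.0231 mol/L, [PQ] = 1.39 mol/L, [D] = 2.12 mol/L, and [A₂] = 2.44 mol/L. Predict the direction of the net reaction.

to the left

Q = [D]²·[A₂]²·[T]³ / ([PQ]³·[X]) = (2.12)²·(2.44)²·(0.0231)³ / ((1.39)³·(0.267)) = 4.60e-4
Q = 4.60e-4 > Keq = 8.79e-5, so the reverse reaction proceeds.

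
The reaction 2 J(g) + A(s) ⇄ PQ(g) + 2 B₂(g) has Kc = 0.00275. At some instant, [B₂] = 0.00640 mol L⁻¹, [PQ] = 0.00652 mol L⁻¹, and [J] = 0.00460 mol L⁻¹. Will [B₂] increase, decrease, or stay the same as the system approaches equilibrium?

(A is a pure solid — omitted from Qc.)
Qc = [PQ]·[B₂]² / [J]² = (0.00652)·(0.00640)² / (0.00460)² = 0.0126
Qc = 0.0126 > Kc = 0.00275: net reverse reaction.
B₂ is a product, so it decreases.

decrease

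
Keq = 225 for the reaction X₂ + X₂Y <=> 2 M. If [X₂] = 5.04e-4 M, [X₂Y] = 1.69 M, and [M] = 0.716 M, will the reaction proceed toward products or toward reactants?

Q = [M]² / ([X₂]·[X₂Y]) = (0.716)² / ((5.04e-4)·(1.69)) = 602
Q = 602 > Keq = 225, so the reverse reaction proceeds.

to the left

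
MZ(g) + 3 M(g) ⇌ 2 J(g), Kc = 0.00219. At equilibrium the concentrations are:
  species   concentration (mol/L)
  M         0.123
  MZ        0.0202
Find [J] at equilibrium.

[J] = 2.87×10⁻⁴ mol/L

At equilibrium, Kc = [J]² / ([MZ]·[M]³) = 0.00219.
([J])² / ((0.0202)·(0.123)³) = 0.00219
[J]² = 8.23×10⁻⁸ ⇒ [J] = 2.87×10⁻⁴ mol/L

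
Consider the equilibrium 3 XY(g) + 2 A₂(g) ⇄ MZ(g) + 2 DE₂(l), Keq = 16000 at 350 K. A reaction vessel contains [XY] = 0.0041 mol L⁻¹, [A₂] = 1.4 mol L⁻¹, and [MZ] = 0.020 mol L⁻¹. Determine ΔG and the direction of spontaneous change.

ΔG = 6.47 kJ/mol; the forward reaction is non-spontaneous

(DE₂ is a pure liquid — omitted from Q.)
Q = [MZ] / ([XY]³·[A₂]²) = (0.020) / ((0.0041)³·(1.4)²) = 1.48×10⁵
ΔG = RT ln(Q/Keq) = (8.314 J mol⁻¹ K⁻¹)(350 K) × ln(1.48×10⁵/16000)
   = (2.910 kJ/mol)(2.225) = 6.47 kJ/mol
ΔG > 0, so the forward reaction is non-spontaneous (proceeds in reverse).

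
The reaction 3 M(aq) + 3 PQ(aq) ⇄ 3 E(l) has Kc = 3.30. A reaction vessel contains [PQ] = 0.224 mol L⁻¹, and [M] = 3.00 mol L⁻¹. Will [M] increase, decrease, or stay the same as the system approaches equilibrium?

stay the same

(E is a pure liquid — omitted from Qc.)
Qc = 1 / ([M]³·[PQ]³) = 1 / ((3.00)³·(0.224)³) = 3.30
Qc = 3.30 = Kc; the system is at equilibrium.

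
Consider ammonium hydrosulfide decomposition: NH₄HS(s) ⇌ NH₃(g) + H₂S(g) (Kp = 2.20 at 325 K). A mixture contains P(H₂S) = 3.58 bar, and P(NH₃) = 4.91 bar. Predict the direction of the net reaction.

(NH₄HS is a pure solid — omitted from Qp.)
Qp = P(NH₃)·P(H₂S) = (4.91)·(3.58) = 17.6
Qp = 17.6 > Kp = 2.20, so the reverse reaction proceeds.

reverse (toward reactants)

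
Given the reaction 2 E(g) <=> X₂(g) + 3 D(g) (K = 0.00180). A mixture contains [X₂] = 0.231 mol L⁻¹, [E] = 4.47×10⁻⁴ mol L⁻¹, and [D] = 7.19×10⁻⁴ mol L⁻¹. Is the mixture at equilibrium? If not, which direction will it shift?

Q = [X₂]·[D]³ / [E]² = (0.231)·(7.19×10⁻⁴)³ / (4.47×10⁻⁴)² = 4.30×10⁻⁴
Q = 4.30×10⁻⁴ < K = 0.00180: net forward reaction.

no; Q < K, reaction proceeds forward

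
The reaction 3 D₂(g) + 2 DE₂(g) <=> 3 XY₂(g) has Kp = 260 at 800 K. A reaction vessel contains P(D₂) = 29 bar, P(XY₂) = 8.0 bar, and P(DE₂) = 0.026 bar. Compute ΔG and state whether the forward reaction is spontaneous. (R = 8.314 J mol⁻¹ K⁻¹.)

ΔG = -14.1 kJ/mol; the forward reaction is spontaneous

Qp = P(XY₂)³ / (P(D₂)³·P(DE₂)²) = (8.0)³ / ((29)³·(0.026)²) = 31.1
ΔG = RT ln(Qp/Kp) = (8.314 J mol⁻¹ K⁻¹)(800 K) × ln(31.1/260)
   = (6.651 kJ/mol)(-2.123) = -14.1 kJ/mol
ΔG < 0, so the forward reaction is spontaneous (proceeds forward).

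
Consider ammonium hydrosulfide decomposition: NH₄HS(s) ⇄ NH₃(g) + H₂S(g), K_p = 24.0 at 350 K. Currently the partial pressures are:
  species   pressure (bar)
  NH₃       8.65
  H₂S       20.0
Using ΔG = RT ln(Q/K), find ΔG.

ΔG = 5.75 kJ/mol

(NH₄HS is a pure solid — omitted from Q_p.)
Q_p = P(NH₃)·P(H₂S) = (8.65)·(20.0) = 173
ΔG = RT ln(Q_p/K_p) = (8.314 J mol⁻¹ K⁻¹)(350 K) × ln(173/24.0)
   = (2.910 kJ/mol)(1.975) = 5.75 kJ/mol
ΔG > 0, so the forward reaction is non-spontaneous (proceeds in reverse).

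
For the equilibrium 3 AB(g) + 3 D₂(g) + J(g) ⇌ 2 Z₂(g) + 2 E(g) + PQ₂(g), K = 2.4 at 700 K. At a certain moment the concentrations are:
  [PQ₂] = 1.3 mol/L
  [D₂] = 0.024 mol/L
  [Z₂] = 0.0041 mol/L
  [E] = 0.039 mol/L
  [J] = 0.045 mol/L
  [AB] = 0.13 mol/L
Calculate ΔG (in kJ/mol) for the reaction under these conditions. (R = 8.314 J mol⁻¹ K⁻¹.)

ΔG = 13.5 kJ/mol

Q = [Z₂]²·[E]²·[PQ₂] / ([AB]³·[D₂]³·[J]) = (0.0041)²·(0.039)²·(1.3) / ((0.13)³·(0.024)³·(0.045)) = 24.3
ΔG = RT ln(Q/K) = (8.314 J mol⁻¹ K⁻¹)(700 K) × ln(24.3/2.4)
   = (5.820 kJ/mol)(2.315) = 13.5 kJ/mol
ΔG > 0, so the forward reaction is non-spontaneous (proceeds in reverse).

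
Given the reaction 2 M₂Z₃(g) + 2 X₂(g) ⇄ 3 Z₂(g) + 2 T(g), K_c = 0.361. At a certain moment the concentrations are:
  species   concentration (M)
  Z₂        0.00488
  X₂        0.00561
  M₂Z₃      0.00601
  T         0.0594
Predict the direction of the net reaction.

Q_c = [Z₂]³·[T]² / ([M₂Z₃]²·[X₂]²) = (0.00488)³·(0.0594)² / ((0.00601)²·(0.00561)²) = 0.361
Q_c = 0.361 = K_c, so the system is already at equilibrium.

neither direction; the system is at equilibrium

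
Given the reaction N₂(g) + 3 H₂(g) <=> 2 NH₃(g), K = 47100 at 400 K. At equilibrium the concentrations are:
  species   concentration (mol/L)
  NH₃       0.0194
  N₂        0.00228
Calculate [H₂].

At equilibrium, K = [NH₃]² / ([N₂]·[H₂]³) = 47100.
(0.0194)² / ((0.00228)·([H₂])³) = 47100
[H₂]³ = 3.50e-6 ⇒ [H₂] = 0.0152 mol/L

[H₂] = 0.0152 mol/L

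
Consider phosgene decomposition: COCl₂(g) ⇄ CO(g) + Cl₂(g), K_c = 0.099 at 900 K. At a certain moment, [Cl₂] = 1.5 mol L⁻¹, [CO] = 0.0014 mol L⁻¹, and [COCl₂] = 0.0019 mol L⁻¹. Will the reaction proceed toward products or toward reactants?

Q_c = [CO]·[Cl₂] / [COCl₂] = (0.0014)·(1.5) / (0.0019) = 1.1
Q_c = 1.1 > K_c = 0.099, so the reverse reaction proceeds.

to the left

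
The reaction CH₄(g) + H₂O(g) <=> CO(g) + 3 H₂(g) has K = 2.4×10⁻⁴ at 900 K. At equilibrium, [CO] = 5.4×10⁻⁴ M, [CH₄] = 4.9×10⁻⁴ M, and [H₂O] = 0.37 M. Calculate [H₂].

At equilibrium, K = [CO]·[H₂]³ / ([CH₄]·[H₂O]) = 2.4×10⁻⁴.
(5.4×10⁻⁴)·([H₂])³ / ((4.9×10⁻⁴)·(0.37)) = 2.4×10⁻⁴
[H₂]³ = 8.06×10⁻⁵ ⇒ [H₂] = 0.043 M

[H₂] = 0.043 M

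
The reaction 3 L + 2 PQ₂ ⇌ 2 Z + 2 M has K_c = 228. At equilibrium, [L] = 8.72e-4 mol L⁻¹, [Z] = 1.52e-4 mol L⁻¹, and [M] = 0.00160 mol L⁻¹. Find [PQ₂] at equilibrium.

[PQ₂] = 6.25e-4 mol L⁻¹

At equilibrium, K_c = [Z]²·[M]² / ([L]³·[PQ₂]²) = 228.
(1.52e-4)²·(0.00160)² / ((8.72e-4)³·([PQ₂])²) = 228
[PQ₂]² = 3.91e-7 ⇒ [PQ₂] = 6.25e-4 mol L⁻¹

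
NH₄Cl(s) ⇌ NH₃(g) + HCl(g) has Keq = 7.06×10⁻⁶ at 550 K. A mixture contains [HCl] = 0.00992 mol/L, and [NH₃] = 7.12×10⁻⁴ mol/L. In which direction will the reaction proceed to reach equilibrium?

at equilibrium

(NH₄Cl is a pure solid — omitted from Q.)
Q = [NH₃]·[HCl] = (7.12×10⁻⁴)·(0.00992) = 7.06×10⁻⁶
Q = 7.06×10⁻⁶ = Keq, so the system is already at equilibrium.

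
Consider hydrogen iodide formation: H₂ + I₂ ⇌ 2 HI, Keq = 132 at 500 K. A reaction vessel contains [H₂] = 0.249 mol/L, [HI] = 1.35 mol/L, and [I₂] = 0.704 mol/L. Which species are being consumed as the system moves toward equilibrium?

Q = [HI]² / ([H₂]·[I₂]) = (1.35)² / ((0.249)·(0.704)) = 10.4
Q = 10.4 < Keq = 132: net forward reaction.

H₂, I₂ (reactants)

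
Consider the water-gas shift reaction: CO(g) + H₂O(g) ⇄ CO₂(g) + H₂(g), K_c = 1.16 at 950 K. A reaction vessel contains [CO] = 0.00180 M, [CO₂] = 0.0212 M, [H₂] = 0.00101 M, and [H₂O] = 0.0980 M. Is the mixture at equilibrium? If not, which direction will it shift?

Q_c = [CO₂]·[H₂] / ([CO]·[H₂O]) = (0.0212)·(0.00101) / ((0.00180)·(0.0980)) = 0.121
Q_c = 0.121 < K_c = 1.16: net forward reaction.

no; Q < K, reaction proceeds forward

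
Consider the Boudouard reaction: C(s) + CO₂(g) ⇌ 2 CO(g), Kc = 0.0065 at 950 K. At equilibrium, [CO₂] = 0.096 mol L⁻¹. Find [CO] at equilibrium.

(C is a pure solid — omitted from Kc.)
At equilibrium, Kc = [CO]² / [CO₂] = 0.0065.
([CO])² / (0.096) = 0.0065
[CO]² = 6.24×10⁻⁴ ⇒ [CO] = 0.025 mol L⁻¹

[CO] = 0.025 mol L⁻¹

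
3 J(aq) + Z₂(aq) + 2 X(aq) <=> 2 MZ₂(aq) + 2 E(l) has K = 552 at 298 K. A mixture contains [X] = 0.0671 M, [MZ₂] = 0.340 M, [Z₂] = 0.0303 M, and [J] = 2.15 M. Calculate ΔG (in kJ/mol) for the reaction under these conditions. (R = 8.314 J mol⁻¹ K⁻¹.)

ΔG = -4.63 kJ/mol

(E is a pure liquid — omitted from Q.)
Q = [MZ₂]² / ([J]³·[Z₂]·[X]²) = (0.340)² / ((2.15)³·(0.0303)·(0.0671)²) = 85.3
ΔG = RT ln(Q/K) = (8.314 J mol⁻¹ K⁻¹)(298 K) × ln(85.3/552)
   = (2.478 kJ/mol)(-1.867) = -4.63 kJ/mol
ΔG < 0, so the forward reaction is spontaneous (proceeds forward).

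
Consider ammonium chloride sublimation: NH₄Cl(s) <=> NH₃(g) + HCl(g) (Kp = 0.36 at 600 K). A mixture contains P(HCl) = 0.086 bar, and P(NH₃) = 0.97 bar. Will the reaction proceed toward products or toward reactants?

(NH₄Cl is a pure solid — omitted from Qp.)
Qp = P(NH₃)·P(HCl) = (0.97)·(0.086) = 0.083
Qp = 0.083 < Kp = 0.36, so the forward reaction proceeds.

to the right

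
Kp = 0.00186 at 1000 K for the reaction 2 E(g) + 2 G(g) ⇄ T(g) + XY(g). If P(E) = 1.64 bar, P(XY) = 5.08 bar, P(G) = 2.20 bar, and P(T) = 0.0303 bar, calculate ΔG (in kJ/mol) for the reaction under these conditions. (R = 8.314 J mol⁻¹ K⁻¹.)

Qp = P(T)·P(XY) / (P(E)²·P(G)²) = (0.0303)·(5.08) / ((1.64)²·(2.20)²) = 0.0118
ΔG = RT ln(Qp/Kp) = (8.314 J mol⁻¹ K⁻¹)(1000 K) × ln(0.0118/0.00186)
   = (8.314 kJ/mol)(1.848) = 15.4 kJ/mol
ΔG > 0, so the forward reaction is non-spontaneous (proceeds in reverse).

ΔG = 15.4 kJ/mol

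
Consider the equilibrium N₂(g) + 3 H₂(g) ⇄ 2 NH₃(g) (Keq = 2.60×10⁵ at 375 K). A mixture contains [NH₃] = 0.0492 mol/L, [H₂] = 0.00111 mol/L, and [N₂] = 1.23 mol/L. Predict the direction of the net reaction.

Q = [NH₃]² / ([N₂]·[H₂]³) = (0.0492)² / ((1.23)·(0.00111)³) = 1.44×10⁶
Q = 1.44×10⁶ > Keq = 2.60×10⁵, so the reverse reaction proceeds.

toward reactants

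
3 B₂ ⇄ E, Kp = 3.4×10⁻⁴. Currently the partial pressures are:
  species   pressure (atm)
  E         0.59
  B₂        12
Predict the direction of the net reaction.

no net change (already at equilibrium)

Qp = P(E) / P(B₂)³ = (0.59) / (12)³ = 3.4×10⁻⁴
Qp = 3.4×10⁻⁴ = Kp, so the system is already at equilibrium.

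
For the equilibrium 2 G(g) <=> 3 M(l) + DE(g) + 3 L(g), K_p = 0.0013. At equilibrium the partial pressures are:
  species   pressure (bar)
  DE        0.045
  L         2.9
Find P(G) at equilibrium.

(M is a pure liquid — omitted from K_p.)
At equilibrium, K_p = P(DE)·P(L)³ / P(G)² = 0.0013.
(0.045)·(2.9)³ / (P(G))² = 0.0013
P(G)² = 844 ⇒ P(G) = 29 bar

P(G) = 29 bar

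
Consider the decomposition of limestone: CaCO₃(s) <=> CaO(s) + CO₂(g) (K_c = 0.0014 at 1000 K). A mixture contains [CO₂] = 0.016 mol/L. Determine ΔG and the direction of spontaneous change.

ΔG = 20.3 kJ/mol; the forward reaction is non-spontaneous

(CaCO₃, CaO are pure solids — omitted from Q_c.)
Q_c = [CO₂] = 0.0160
ΔG = RT ln(Q_c/K_c) = (8.314 J mol⁻¹ K⁻¹)(1000 K) × ln(0.0160/0.0014)
   = (8.314 kJ/mol)(2.436) = 20.3 kJ/mol
ΔG > 0, so the forward reaction is non-spontaneous (proceeds in reverse).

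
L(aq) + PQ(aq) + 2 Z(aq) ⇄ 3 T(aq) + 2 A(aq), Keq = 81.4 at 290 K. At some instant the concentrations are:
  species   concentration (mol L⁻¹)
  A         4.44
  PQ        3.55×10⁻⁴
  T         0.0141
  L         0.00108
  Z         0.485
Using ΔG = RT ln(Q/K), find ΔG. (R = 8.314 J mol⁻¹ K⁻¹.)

ΔG = 4.87 kJ/mol

Q = [T]³·[A]² / ([L]·[PQ]·[Z]²) = (0.0141)³·(4.44)² / ((0.00108)·(3.55×10⁻⁴)·(0.485)²) = 613
ΔG = RT ln(Q/Keq) = (8.314 J mol⁻¹ K⁻¹)(290 K) × ln(613/81.4)
   = (2.411 kJ/mol)(2.019) = 4.87 kJ/mol
ΔG > 0, so the forward reaction is non-spontaneous (proceeds in reverse).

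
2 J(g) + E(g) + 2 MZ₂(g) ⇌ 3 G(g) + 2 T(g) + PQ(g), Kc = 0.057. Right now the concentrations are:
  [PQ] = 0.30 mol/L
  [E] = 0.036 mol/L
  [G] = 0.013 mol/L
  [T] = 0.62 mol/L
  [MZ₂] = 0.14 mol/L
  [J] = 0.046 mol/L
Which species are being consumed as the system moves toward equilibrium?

G, T, PQ (products)

Qc = [G]³·[T]²·[PQ] / ([J]²·[E]·[MZ₂]²) = (0.013)³·(0.62)²·(0.30) / ((0.046)²·(0.036)·(0.14)²) = 0.17
Qc = 0.17 > Kc = 0.057: net reverse reaction.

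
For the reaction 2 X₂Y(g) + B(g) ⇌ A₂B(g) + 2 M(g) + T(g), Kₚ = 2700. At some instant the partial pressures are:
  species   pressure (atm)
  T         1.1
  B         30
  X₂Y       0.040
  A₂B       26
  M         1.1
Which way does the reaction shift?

toward products

Qₚ = P(A₂B)·P(M)²·P(T) / (P(X₂Y)²·P(B)) = (26)·(1.1)²·(1.1) / ((0.040)²·(30)) = 720
Qₚ = 720 < Kₚ = 2700, so the forward reaction proceeds.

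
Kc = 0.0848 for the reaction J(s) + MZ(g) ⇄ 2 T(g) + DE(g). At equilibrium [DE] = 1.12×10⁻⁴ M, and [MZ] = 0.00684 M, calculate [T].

[T] = 2.28 M

(J is a pure solid — omitted from Kc.)
At equilibrium, Kc = [T]²·[DE] / [MZ] = 0.0848.
([T])²·(1.12×10⁻⁴) / (0.00684) = 0.0848
[T]² = 5.18 ⇒ [T] = 2.28 M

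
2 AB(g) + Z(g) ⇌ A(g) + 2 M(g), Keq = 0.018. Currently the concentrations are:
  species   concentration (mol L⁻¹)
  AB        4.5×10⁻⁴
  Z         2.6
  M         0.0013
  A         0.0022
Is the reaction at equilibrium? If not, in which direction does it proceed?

forward (toward products)

Q = [A]·[M]² / ([AB]²·[Z]) = (0.0022)·(0.0013)² / ((4.5×10⁻⁴)²·(2.6)) = 0.0071
Q = 0.0071 < Keq = 0.018, so the forward reaction proceeds.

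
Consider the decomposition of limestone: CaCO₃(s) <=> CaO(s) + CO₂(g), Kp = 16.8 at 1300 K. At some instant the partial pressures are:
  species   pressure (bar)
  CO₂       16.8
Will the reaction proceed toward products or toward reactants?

at equilibrium

(CaCO₃, CaO are pure solids — omitted from Qp.)
Qp = P(CO₂) = 16.8
Qp = 16.8 = Kp, so the system is already at equilibrium.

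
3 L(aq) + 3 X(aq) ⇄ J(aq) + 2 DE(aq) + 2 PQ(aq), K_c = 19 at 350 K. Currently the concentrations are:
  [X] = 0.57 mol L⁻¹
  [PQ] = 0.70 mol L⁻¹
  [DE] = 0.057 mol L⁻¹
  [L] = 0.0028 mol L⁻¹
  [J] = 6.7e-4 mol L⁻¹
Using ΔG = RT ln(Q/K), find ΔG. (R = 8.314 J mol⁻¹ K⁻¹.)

Q_c = [J]·[DE]²·[PQ]² / ([L]³·[X]³) = (6.7e-4)·(0.057)²·(0.70)² / ((0.0028)³·(0.57)³) = 262
ΔG = RT ln(Q_c/K_c) = (8.314 J mol⁻¹ K⁻¹)(350 K) × ln(262/19)
   = (2.910 kJ/mol)(2.624) = 7.64 kJ/mol
ΔG > 0, so the forward reaction is non-spontaneous (proceeds in reverse).

ΔG = 7.64 kJ/mol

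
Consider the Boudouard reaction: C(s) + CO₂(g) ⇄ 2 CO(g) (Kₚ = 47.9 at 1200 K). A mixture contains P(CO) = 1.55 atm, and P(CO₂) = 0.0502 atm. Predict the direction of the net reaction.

no net change (already at equilibrium)

(C is a pure solid — omitted from Qₚ.)
Qₚ = P(CO)² / P(CO₂) = (1.55)² / (0.0502) = 47.9
Qₚ = 47.9 = Kₚ, so the system is already at equilibrium.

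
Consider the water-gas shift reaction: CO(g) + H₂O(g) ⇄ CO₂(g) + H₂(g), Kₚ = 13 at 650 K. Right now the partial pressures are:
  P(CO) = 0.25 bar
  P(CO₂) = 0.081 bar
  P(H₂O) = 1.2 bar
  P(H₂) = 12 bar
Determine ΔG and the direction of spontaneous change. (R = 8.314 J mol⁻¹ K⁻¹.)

ΔG = -7.51 kJ/mol; the forward reaction is spontaneous

Qₚ = P(CO₂)·P(H₂) / (P(CO)·P(H₂O)) = (0.081)·(12) / ((0.25)·(1.2)) = 3.24
ΔG = RT ln(Qₚ/Kₚ) = (8.314 J mol⁻¹ K⁻¹)(650 K) × ln(3.24/13)
   = (5.404 kJ/mol)(-1.389) = -7.51 kJ/mol
ΔG < 0, so the forward reaction is spontaneous (proceeds forward).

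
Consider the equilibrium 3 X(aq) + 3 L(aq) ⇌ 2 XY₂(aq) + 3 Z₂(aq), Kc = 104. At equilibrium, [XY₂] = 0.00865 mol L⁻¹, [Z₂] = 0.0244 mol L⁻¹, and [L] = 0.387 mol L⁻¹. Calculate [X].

At equilibrium, Kc = [XY₂]²·[Z₂]³ / ([X]³·[L]³) = 104.
(0.00865)²·(0.0244)³ / (([X])³·(0.387)³) = 104
[X]³ = 1.80×10⁻¹⁰ ⇒ [X] = 5.65×10⁻⁴ mol L⁻¹

[X] = 5.65×10⁻⁴ mol L⁻¹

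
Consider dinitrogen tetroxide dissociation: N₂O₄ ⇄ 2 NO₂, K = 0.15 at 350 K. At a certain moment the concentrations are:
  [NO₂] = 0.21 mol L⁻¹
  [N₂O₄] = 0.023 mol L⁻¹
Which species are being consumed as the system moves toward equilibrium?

Q = [NO₂]² / [N₂O₄] = (0.21)² / (0.023) = 1.9
Q = 1.9 > K = 0.15: net reverse reaction.

NO₂ (products)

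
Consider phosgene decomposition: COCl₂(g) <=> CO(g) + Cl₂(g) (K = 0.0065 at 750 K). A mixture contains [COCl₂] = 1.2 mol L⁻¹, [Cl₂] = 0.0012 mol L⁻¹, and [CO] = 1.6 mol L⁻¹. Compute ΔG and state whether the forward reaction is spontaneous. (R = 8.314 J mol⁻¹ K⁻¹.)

Q = [CO]·[Cl₂] / [COCl₂] = (1.6)·(0.0012) / (1.2) = 0.00160
ΔG = RT ln(Q/K) = (8.314 J mol⁻¹ K⁻¹)(750 K) × ln(0.00160/0.0065)
   = (6.236 kJ/mol)(-1.402) = -8.74 kJ/mol
ΔG < 0, so the forward reaction is spontaneous (proceeds forward).

ΔG = -8.74 kJ/mol; the forward reaction is spontaneous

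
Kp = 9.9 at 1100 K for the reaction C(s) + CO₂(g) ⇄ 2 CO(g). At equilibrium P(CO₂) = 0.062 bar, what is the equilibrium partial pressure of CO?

P(CO) = 0.78 bar

(C is a pure solid — omitted from Kp.)
At equilibrium, Kp = P(CO)² / P(CO₂) = 9.9.
(P(CO))² / (0.062) = 9.9
P(CO)² = 0.614 ⇒ P(CO) = 0.78 bar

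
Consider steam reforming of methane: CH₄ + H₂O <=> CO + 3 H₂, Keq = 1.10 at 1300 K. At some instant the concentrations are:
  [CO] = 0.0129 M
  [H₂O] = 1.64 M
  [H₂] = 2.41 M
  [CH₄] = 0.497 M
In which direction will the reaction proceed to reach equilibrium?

Q = [CO]·[H₂]³ / ([CH₄]·[H₂O]) = (0.0129)·(2.41)³ / ((0.497)·(1.64)) = 0.222
Q = 0.222 < Keq = 1.10, so the forward reaction proceeds.

in the forward direction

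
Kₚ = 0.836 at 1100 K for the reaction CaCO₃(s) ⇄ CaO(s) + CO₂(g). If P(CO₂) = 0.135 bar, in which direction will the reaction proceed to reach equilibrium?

(CaCO₃, CaO are pure solids — omitted from Qₚ.)
Qₚ = P(CO₂) = 0.135
Qₚ = 0.135 < Kₚ = 0.836, so the forward reaction proceeds.

in the forward direction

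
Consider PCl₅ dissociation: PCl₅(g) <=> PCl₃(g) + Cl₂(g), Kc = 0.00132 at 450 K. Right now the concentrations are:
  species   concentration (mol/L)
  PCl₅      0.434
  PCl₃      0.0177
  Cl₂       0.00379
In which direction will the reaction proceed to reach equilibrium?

Qc = [PCl₃]·[Cl₂] / [PCl₅] = (0.0177)·(0.00379) / (0.434) = 1.55e-4
Qc = 1.55e-4 < Kc = 0.00132, so the forward reaction proceeds.

in the forward direction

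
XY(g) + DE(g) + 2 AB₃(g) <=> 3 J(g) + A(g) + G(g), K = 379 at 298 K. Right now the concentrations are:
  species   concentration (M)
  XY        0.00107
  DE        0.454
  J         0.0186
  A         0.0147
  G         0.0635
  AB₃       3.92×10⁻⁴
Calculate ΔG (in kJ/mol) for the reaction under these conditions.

ΔG = -3.84 kJ/mol

Q = [J]³·[A]·[G] / ([XY]·[DE]·[AB₃]²) = (0.0186)³·(0.0147)·(0.0635) / ((0.00107)·(0.454)·(3.92×10⁻⁴)²) = 80.5
ΔG = RT ln(Q/K) = (8.314 J mol⁻¹ K⁻¹)(298 K) × ln(80.5/379)
   = (2.478 kJ/mol)(-1.549) = -3.84 kJ/mol
ΔG < 0, so the forward reaction is spontaneous (proceeds forward).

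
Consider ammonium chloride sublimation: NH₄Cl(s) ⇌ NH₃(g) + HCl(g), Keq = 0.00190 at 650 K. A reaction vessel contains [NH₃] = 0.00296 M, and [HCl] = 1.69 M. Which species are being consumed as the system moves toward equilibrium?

(NH₄Cl is a pure solid — omitted from Q.)
Q = [NH₃]·[HCl] = (0.00296)·(1.69) = 0.00500
Q = 0.00500 > Keq = 0.00190: net reverse reaction.

NH₃, HCl (products)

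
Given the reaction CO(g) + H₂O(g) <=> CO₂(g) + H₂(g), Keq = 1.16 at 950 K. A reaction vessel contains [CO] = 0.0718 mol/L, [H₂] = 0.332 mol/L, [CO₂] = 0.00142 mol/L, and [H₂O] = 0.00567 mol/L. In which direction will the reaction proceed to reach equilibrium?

no net change (already at equilibrium)

Q = [CO₂]·[H₂] / ([CO]·[H₂O]) = (0.00142)·(0.332) / ((0.0718)·(0.00567)) = 1.16
Q = 1.16 = Keq, so the system is already at equilibrium.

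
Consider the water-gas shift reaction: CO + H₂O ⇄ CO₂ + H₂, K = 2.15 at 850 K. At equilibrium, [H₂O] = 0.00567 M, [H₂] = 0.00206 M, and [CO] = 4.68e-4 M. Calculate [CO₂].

[CO₂] = 0.00277 M

At equilibrium, K = [CO₂]·[H₂] / ([CO]·[H₂O]) = 2.15.
([CO₂])·(0.00206) / ((4.68e-4)·(0.00567)) = 2.15
[CO₂] = 0.00277 M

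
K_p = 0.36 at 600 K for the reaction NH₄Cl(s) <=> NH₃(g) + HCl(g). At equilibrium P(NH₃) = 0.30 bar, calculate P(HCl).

P(HCl) = 1.2 bar

(NH₄Cl is a pure solid — omitted from K_p.)
At equilibrium, K_p = P(NH₃)·P(HCl) = 0.36.
(0.30)·(P(HCl)) = 0.36
P(HCl) = 1.20 = 1.2 bar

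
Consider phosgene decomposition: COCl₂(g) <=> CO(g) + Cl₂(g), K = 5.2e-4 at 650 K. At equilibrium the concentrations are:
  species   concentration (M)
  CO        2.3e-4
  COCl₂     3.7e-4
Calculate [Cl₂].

[Cl₂] = 8.4e-4 M

At equilibrium, K = [CO]·[Cl₂] / [COCl₂] = 5.2e-4.
(2.3e-4)·([Cl₂]) / (3.7e-4) = 5.2e-4
[Cl₂] = 8.37e-4 = 8.4e-4 M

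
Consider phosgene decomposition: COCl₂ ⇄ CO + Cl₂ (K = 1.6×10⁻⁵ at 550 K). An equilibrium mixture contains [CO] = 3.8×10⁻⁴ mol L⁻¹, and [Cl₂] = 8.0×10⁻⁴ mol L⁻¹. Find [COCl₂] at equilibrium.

At equilibrium, K = [CO]·[Cl₂] / [COCl₂] = 1.6×10⁻⁵.
(3.8×10⁻⁴)·(8.0×10⁻⁴) / ([COCl₂]) = 1.6×10⁻⁵
[COCl₂] = 0.0190 = 0.019 mol L⁻¹

[COCl₂] = 0.019 mol L⁻¹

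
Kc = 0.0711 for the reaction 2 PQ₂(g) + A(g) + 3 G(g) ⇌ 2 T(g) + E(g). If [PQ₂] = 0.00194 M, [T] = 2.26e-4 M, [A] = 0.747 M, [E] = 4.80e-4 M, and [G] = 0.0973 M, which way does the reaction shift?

to the right

Qc = [T]²·[E] / ([PQ₂]²·[A]·[G]³) = (2.26e-4)²·(4.80e-4) / ((0.00194)²·(0.747)·(0.0973)³) = 0.00947
Qc = 0.00947 < Kc = 0.0711, so the forward reaction proceeds.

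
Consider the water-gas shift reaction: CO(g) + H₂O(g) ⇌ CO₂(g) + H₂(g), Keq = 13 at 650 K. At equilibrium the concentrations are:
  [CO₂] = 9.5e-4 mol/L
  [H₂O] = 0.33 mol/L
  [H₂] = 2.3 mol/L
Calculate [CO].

[CO] = 5.1e-4 mol/L

At equilibrium, Keq = [CO₂]·[H₂] / ([CO]·[H₂O]) = 13.
(9.5e-4)·(2.3) / (([CO])·(0.33)) = 13
[CO] = 5.09e-4 = 5.1e-4 mol/L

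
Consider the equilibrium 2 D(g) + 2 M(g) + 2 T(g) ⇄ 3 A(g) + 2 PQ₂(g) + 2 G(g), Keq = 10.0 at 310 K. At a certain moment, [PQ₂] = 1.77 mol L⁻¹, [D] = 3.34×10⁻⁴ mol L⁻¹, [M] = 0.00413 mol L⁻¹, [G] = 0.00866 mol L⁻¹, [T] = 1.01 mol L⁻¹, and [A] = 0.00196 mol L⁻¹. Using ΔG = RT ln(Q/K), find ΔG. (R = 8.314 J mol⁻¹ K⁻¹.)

Q = [A]³·[PQ₂]²·[G]² / ([D]²·[M]²·[T]²) = (0.00196)³·(1.77)²·(0.00866)² / ((3.34×10⁻⁴)²·(0.00413)²·(1.01)²) = 0.911
ΔG = RT ln(Q/Keq) = (8.314 J mol⁻¹ K⁻¹)(310 K) × ln(0.911/10.0)
   = (2.577 kJ/mol)(-2.396) = -6.17 kJ/mol
ΔG < 0, so the forward reaction is spontaneous (proceeds forward).

ΔG = -6.17 kJ/mol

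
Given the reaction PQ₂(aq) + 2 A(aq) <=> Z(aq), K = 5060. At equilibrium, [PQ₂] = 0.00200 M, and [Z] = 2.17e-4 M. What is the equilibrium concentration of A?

At equilibrium, K = [Z] / ([PQ₂]·[A]²) = 5060.
(2.17e-4) / ((0.00200)·([A])²) = 5060
[A]² = 2.14e-5 ⇒ [A] = 0.00463 M

[A] = 0.00463 M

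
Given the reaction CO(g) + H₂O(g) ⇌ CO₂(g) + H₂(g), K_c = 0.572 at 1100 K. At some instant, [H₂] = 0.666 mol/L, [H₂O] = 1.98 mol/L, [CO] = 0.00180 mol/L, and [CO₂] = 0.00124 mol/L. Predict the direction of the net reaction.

in the forward direction

Q_c = [CO₂]·[H₂] / ([CO]·[H₂O]) = (0.00124)·(0.666) / ((0.00180)·(1.98)) = 0.232
Q_c = 0.232 < K_c = 0.572, so the forward reaction proceeds.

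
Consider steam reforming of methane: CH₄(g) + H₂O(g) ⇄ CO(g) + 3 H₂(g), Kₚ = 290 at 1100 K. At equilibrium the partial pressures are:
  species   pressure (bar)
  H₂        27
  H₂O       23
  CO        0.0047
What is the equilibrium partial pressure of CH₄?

At equilibrium, Kₚ = P(CO)·P(H₂)³ / (P(CH₄)·P(H₂O)) = 290.
(0.0047)·(27)³ / ((P(CH₄))·(23)) = 290
P(CH₄) = 0.0139 = 0.014 bar

P(CH₄) = 0.014 bar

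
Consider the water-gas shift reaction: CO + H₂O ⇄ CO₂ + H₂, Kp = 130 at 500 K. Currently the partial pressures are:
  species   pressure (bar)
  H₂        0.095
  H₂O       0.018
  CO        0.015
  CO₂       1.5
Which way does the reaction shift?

toward reactants

Qp = P(CO₂)·P(H₂) / (P(CO)·P(H₂O)) = (1.5)·(0.095) / ((0.015)·(0.018)) = 530
Qp = 530 > Kp = 130, so the reverse reaction proceeds.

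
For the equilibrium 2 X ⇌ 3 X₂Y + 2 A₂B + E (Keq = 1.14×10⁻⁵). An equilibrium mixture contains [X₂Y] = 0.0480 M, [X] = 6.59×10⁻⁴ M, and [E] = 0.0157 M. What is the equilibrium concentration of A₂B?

[A₂B] = 0.00169 M

At equilibrium, Keq = [X₂Y]³·[A₂B]²·[E] / [X]² = 1.14×10⁻⁵.
(0.0480)³·([A₂B])²·(0.0157) / (6.59×10⁻⁴)² = 1.14×10⁻⁵
[A₂B]² = 2.85×10⁻⁶ ⇒ [A₂B] = 0.00169 M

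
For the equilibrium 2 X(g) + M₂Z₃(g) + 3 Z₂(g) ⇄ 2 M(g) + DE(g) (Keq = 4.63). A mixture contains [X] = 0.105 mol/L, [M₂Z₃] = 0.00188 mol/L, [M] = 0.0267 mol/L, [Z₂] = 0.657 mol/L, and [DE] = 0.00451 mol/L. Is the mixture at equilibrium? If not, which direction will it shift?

no; Q < K, reaction proceeds forward

Q = [M]²·[DE] / ([X]²·[M₂Z₃]·[Z₂]³) = (0.0267)²·(0.00451) / ((0.105)²·(0.00188)·(0.657)³) = 0.547
Q = 0.547 < Keq = 4.63: net forward reaction.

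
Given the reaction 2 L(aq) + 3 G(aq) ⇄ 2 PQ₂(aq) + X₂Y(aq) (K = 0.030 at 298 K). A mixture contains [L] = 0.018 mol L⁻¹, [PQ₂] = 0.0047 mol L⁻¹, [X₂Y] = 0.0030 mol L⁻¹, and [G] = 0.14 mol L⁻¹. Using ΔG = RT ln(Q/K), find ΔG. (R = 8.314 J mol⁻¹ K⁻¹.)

ΔG = 2.25 kJ/mol

Q = [PQ₂]²·[X₂Y] / ([L]²·[G]³) = (0.0047)²·(0.0030) / ((0.018)²·(0.14)³) = 0.0745
ΔG = RT ln(Q/K) = (8.314 J mol⁻¹ K⁻¹)(298 K) × ln(0.0745/0.030)
   = (2.478 kJ/mol)(0.9096) = 2.25 kJ/mol
ΔG > 0, so the forward reaction is non-spontaneous (proceeds in reverse).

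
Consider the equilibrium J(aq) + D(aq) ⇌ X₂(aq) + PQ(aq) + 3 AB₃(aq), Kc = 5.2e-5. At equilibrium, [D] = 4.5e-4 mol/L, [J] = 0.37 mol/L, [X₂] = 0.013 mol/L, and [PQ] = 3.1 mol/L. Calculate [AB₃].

[AB₃] = 0.0060 mol/L

At equilibrium, Kc = [X₂]·[PQ]·[AB₃]³ / ([J]·[D]) = 5.2e-5.
(0.013)·(3.1)·([AB₃])³ / ((0.37)·(4.5e-4)) = 5.2e-5
[AB₃]³ = 2.15e-7 ⇒ [AB₃] = 0.0060 mol/L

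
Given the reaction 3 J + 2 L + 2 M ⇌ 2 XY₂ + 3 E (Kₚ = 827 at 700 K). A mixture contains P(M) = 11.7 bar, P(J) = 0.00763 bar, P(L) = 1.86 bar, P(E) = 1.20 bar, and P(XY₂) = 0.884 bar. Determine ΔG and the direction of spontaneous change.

ΔG = 11.9 kJ/mol; the forward reaction is non-spontaneous

Qₚ = P(XY₂)²·P(E)³ / (P(J)³·P(L)²·P(M)²) = (0.884)²·(1.20)³ / ((0.00763)³·(1.86)²·(11.7)²) = 6420
ΔG = RT ln(Qₚ/Kₚ) = (8.314 J mol⁻¹ K⁻¹)(700 K) × ln(6420/827)
   = (5.820 kJ/mol)(2.049) = 11.9 kJ/mol
ΔG > 0, so the forward reaction is non-spontaneous (proceeds in reverse).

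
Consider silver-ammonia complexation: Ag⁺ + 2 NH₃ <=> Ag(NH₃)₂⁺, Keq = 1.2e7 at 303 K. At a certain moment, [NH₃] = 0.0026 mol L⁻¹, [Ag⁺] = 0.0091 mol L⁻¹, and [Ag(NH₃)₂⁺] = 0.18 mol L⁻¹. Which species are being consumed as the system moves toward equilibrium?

Q = [Ag(NH₃)₂⁺] / ([Ag⁺]·[NH₃]²) = (0.18) / ((0.0091)·(0.0026)²) = 2.9e6
Q = 2.9e6 < Keq = 1.2e7: net forward reaction.

Ag⁺, NH₃ (reactants)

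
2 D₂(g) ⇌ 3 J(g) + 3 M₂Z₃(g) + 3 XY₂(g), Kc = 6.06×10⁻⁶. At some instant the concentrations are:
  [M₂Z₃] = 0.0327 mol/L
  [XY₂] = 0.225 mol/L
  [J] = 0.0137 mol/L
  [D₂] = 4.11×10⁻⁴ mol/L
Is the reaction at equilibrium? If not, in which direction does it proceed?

no net change (already at equilibrium)

Qc = [J]³·[M₂Z₃]³·[XY₂]³ / [D₂]² = (0.0137)³·(0.0327)³·(0.225)³ / (4.11×10⁻⁴)² = 6.06×10⁻⁶
Qc = 6.06×10⁻⁶ = Kc, so the system is already at equilibrium.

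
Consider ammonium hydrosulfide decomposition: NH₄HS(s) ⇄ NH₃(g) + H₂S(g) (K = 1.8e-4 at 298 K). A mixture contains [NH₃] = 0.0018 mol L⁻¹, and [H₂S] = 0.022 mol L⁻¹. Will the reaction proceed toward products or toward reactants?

in the forward direction

(NH₄HS is a pure solid — omitted from Q.)
Q = [NH₃]·[H₂S] = (0.0018)·(0.022) = 4.0e-5
Q = 4.0e-5 < K = 1.8e-4, so the forward reaction proceeds.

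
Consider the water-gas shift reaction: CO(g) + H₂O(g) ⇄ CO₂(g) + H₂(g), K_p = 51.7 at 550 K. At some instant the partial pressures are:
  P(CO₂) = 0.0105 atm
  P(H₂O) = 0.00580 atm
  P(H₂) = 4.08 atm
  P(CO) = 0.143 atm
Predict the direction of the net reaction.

Q_p = P(CO₂)·P(H₂) / (P(CO)·P(H₂O)) = (0.0105)·(4.08) / ((0.143)·(0.00580)) = 51.7
Q_p = 51.7 = K_p, so the system is already at equilibrium.

neither direction; the system is at equilibrium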